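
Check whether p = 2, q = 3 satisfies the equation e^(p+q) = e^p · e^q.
Substituting p = 2, q = 3:

LHS = e^(2+3) = e^5 ≈ 148.4
RHS = e^2 · e^3 = e^5 ≈ 148.4

LHS = RHS, so the equation holds at this point.

Answer: Holds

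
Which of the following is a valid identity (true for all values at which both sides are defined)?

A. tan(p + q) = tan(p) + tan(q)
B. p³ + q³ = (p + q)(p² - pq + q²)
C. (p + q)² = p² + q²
A: fails at (5, 8) — LHS = tan(13) ≈ 0.463, RHS = tan(8) + tan(5) ≈ -10.18.
B: holds — e.g. at (3, 3), both sides equal 54.
C: fails at (1, 4) — LHS = 25, RHS = 17.

Answer: B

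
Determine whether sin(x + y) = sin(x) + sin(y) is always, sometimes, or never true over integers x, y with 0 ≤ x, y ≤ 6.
Sometimes true

It holds at (x, y) = (0, 6) (both sides equal sin(6) ≈ -0.2794), but fails at (x, y) = (4, 2) (LHS = sin(6) ≈ -0.2794, RHS = sin(4) + sin(2) ≈ 0.1525).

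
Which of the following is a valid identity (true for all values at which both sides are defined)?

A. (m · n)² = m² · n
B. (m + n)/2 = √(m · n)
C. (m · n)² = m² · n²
A: fails at (2, 2) — LHS = 16, RHS = 8.
B: fails at (2, 3) — LHS = 5/2, RHS = √(6) ≈ 2.449.
C: holds — e.g. at (1, 4), both sides equal 16.

Answer: C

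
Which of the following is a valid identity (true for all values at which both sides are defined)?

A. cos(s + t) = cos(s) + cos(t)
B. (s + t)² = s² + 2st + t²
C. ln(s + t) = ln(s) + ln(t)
B

A: fails at (1, 4) — LHS = cos(5) ≈ 0.2837, RHS = cos(4) + cos(1) ≈ -0.1133.
B: holds — e.g. at (1, 4), both sides equal 25.
C: fails at (3, 7) — LHS = ln(10) ≈ 2.303, RHS = ln(3) + ln(7) ≈ 3.045.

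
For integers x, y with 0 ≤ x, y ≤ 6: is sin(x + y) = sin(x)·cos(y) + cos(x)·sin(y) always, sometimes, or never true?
The identity holds for every pair in the range. For instance at (x, y) = (2, 3): both sides equal sin(5) ≈ -0.9589.

Answer: Always true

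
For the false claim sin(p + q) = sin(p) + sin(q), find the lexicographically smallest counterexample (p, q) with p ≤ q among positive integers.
(p, q) = (1, 1)

Substituting (1, 1) into the claim:
LHS = sin(1 + 1) = sin(2) ≈ 0.9093
RHS = sin(1) + sin(1) = 2·sin(1) ≈ 1.683

Since LHS ≠ RHS, this pair disproves the claim, and no lexicographically smaller pair (p ≤ q, positive integers) does.

For instance (4, 8) is also a counterexample (LHS = sin(12) ≈ -0.5366, RHS = sin(4) + sin(8) ≈ 0.2326), but it's lexicographically larger.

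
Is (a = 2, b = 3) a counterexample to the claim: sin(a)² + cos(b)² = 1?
Yes

Substituting a = 2, b = 3:
LHS = sin(2)² + cos(3)² ≈ 1.807
RHS = 1

Since LHS ≠ RHS, this pair disproves the claim.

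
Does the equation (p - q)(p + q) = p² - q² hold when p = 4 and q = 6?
Substituting p = 4, q = 6:

LHS = (4 - 6)(4 + 6) = -20
RHS = 4² - 6² = -20

LHS = RHS, so the equation holds at this point.

Answer: Holds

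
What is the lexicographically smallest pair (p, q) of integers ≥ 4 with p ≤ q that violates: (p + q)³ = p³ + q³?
(p, q) = (4, 4)

Substituting (4, 4) into the claim:
LHS = (4 + 4)³ = 512
RHS = 4³ + 4³ = 128

Since LHS ≠ RHS, this pair disproves the claim, and no lexicographically smaller pair (p ≤ q, integers ≥ 4) does.

For instance (7, 9) is also a counterexample (LHS = 4096, RHS = 1072), but it's lexicographically larger.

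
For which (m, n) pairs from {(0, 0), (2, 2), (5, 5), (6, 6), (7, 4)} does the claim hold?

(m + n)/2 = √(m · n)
Testing each pair:
(0, 0): LHS = 0, RHS = 0 → holds
(2, 2): LHS = 2, RHS = 2 → holds
(5, 5): LHS = 5, RHS = 5 → holds
(6, 6): LHS = 6, RHS = 6 → holds
(7, 4): LHS = 11/2, RHS = 2·√(7) ≈ 5.292 → fails

4 of 5 pairs satisfy the claim.

Answer: (0, 0), (2, 2), (5, 5), (6, 6)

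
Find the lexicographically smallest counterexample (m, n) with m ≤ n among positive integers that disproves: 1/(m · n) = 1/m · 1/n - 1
(m, n) = (1, 1)

Substituting (1, 1) into the claim:
LHS = 1/(1 · 1) = 1
RHS = 1/1 · 1/1 - 1 = 0

Since LHS ≠ RHS, this pair disproves the claim, and no lexicographically smaller pair (m ≤ n, positive integers) does.

For instance (2, 5) is also a counterexample (LHS = 1/10, RHS = -9/10), but it's lexicographically larger.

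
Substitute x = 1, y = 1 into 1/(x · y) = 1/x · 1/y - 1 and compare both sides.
LHS = 1/(1 · 1) = 1
RHS = 1/1 · 1/1 - 1 = 0

LHS ≠ RHS, so the equation does not hold here.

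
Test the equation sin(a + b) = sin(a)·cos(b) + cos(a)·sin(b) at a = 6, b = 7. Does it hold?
Substituting a = 6, b = 7:

LHS = sin(6 + 7) = sin(13) ≈ 0.4202
RHS = sin(6)·cos(7) + cos(6)·sin(7) = sin(6)·cos(7) + sin(7)·cos(6) ≈ 0.4202

LHS = RHS, so the equation holds at this point.

Answer: Holds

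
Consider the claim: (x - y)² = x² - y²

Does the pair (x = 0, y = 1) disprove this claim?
Yes

Substituting x = 0, y = 1:
LHS = (0 - 1)² = 1
RHS = 0² - 1² = -1

Since LHS ≠ RHS, this pair disproves the claim.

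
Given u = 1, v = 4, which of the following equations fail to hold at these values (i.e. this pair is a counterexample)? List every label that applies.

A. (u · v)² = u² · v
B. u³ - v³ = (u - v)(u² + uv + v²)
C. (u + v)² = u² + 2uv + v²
Evaluating each claim at the given values:
A. LHS = 16, RHS = 4 → fails here (LHS ≠ RHS)
B. LHS = -63, RHS = -63 → holds here (LHS = RHS)
C. LHS = 25, RHS = 25 → holds here (LHS = RHS)

Answer: A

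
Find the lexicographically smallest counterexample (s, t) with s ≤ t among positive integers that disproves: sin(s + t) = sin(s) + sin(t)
(s, t) = (1, 1)

Substituting (1, 1) into the claim:
LHS = sin(1 + 1) = sin(2) ≈ 0.9093
RHS = sin(1) + sin(1) = 2·sin(1) ≈ 1.683

Since LHS ≠ RHS, this pair disproves the claim, and no lexicographically smaller pair (s ≤ t, positive integers) does.

For instance (2, 4) is also a counterexample (LHS = sin(6) ≈ -0.2794, RHS = sin(4) + sin(2) ≈ 0.1525), but it's lexicographically larger.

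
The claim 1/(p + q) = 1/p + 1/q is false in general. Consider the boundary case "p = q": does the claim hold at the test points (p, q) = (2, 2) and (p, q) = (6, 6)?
No, fails at both test points

At (2, 2): LHS = 1/4 ≠ RHS = 1
At (6, 6): LHS = 1/12 ≠ RHS = 1/3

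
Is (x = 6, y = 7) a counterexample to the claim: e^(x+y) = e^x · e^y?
No

Substituting x = 6, y = 7:
LHS = e^(6+7) = e^13 ≈ 442413.4
RHS = e^6 · e^7 = e^13 ≈ 442413.4

The sides agree, so this pair does not disprove the claim.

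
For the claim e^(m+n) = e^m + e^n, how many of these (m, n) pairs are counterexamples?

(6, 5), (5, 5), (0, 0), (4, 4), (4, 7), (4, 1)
6

Testing each pair:
(6, 5): LHS = e^11 ≈ 59874.1, RHS = e^5 + e^6 ≈ 551.8 → counterexample
(5, 5): LHS = e^10 ≈ 22026.5, RHS = 2·e^5 ≈ 296.8 → counterexample
(0, 0): LHS = 1, RHS = 2 → counterexample
(4, 4): LHS = e^8 ≈ 2981, RHS = 2·e^4 ≈ 109.2 → counterexample
(4, 7): LHS = e^11 ≈ 59874.1, RHS = e^4 + e^7 ≈ 1151 → counterexample
(4, 1): LHS = e^5 ≈ 148.4, RHS = e + e^4 ≈ 57.32 → counterexample

That makes 6 counterexamples.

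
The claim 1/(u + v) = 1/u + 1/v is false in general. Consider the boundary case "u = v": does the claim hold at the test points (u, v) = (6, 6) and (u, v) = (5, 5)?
No, fails at both test points

At (6, 6): LHS = 1/12 ≠ RHS = 1/3
At (5, 5): LHS = 1/10 ≠ RHS = 2/5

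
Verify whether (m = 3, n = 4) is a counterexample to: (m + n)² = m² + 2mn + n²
No

Substituting m = 3, n = 4:
LHS = (3 + 4)² = 49
RHS = 3² + 2·3·4 + 4² = 49

The sides agree, so this pair does not disprove the claim.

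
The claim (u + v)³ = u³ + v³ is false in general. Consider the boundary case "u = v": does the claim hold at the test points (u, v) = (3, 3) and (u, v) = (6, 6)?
At (3, 3): LHS = 216 ≠ RHS = 54
At (6, 6): LHS = 1728 ≠ RHS = 432

Answer: No, fails at both test points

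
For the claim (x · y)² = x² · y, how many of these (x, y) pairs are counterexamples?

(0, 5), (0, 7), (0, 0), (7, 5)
Testing each pair:
(0, 5): LHS = 0, RHS = 0 → satisfies claim
(0, 7): LHS = 0, RHS = 0 → satisfies claim
(0, 0): LHS = 0, RHS = 0 → satisfies claim
(7, 5): LHS = 1225, RHS = 245 → counterexample

That makes 1 counterexample.

Answer: 1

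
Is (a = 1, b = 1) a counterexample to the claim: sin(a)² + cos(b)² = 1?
Substituting a = 1, b = 1:
LHS = sin(1)² + cos(1)² = 1
RHS = 1

The sides agree, so this pair does not disprove the claim.

Answer: No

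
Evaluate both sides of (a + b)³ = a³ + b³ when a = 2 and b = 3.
LHS = (2 + 3)³ = 125
RHS = 2³ + 3³ = 35

LHS ≠ RHS, so the equation does not hold here.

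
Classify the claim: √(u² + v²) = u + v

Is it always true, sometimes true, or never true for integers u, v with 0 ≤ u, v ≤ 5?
Sometimes true

It holds at (u, v) = (0, 1) (both sides equal 1), but fails at (u, v) = (1, 2) (LHS = √(5) ≈ 2.236, RHS = 3).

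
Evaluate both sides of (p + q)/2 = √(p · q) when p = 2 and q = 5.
LHS = (2 + 5)/2 = 7/2
RHS = √(2 · 5) = √(10) ≈ 3.162

LHS ≠ RHS (they differ by about 0.3377), so the equation does not hold here.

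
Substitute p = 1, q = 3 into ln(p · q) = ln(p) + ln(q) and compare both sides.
LHS = ln(1 · 3) = ln(3) ≈ 1.099
RHS = ln(1) + ln(3) = ln(3) ≈ 1.099

LHS = RHS: the two sides agree.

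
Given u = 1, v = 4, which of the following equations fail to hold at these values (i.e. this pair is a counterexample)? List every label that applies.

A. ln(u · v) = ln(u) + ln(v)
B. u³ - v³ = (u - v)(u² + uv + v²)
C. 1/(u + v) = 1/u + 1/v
C

Evaluating each claim at the given values:
A. LHS = ln(4) ≈ 1.386, RHS = ln(4) ≈ 1.386 → holds here (LHS = RHS)
B. LHS = -63, RHS = -63 → holds here (LHS = RHS)
C. LHS = 1/5, RHS = 5/4 → fails here (LHS ≠ RHS)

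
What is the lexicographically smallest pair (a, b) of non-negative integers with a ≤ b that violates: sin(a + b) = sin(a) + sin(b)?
Substituting (1, 1) into the claim:
LHS = sin(1 + 1) = sin(2) ≈ 0.9093
RHS = sin(1) + sin(1) = 2·sin(1) ≈ 1.683

Since LHS ≠ RHS, this pair disproves the claim, and no lexicographically smaller pair (a ≤ b, non-negative integers) does.

For instance (2, 7) is also a counterexample (LHS = sin(9) ≈ 0.4121, RHS = sin(7) + sin(2) ≈ 1.566), but it's lexicographically larger.

Answer: (a, b) = (1, 1)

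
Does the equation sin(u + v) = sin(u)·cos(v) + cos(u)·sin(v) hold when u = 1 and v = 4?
Holds

Substituting u = 1, v = 4:

LHS = sin(1 + 4) = sin(5) ≈ -0.9589
RHS = sin(1)·cos(4) + cos(1)·sin(4) = sin(1)·cos(4) + sin(4)·cos(1) ≈ -0.9589

LHS = RHS, so the equation holds at this point.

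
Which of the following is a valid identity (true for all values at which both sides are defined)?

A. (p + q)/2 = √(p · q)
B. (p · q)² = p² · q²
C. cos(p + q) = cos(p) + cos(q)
A: fails at (1, 2) — LHS = 3/2, RHS = √(2) ≈ 1.414.
B: holds — e.g. at (2, 3), both sides equal 36.
C: fails at (5, 5) — LHS = cos(10) ≈ -0.8391, RHS = 2·cos(5) ≈ 0.5673.

Answer: B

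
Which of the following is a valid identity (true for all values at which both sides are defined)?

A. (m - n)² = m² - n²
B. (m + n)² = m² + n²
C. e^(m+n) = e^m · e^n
A: fails at (4, 6) — LHS = 4, RHS = -20.
B: fails at (5, 5) — LHS = 100, RHS = 50.
C: holds — e.g. at (0, 1), both sides equal e ≈ 2.718.

Answer: C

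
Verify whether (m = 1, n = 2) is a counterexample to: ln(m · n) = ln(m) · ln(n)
Substituting m = 1, n = 2:
LHS = ln(1 · 2) = ln(2) ≈ 0.6931
RHS = ln(1) · ln(2) = 0

Since LHS ≠ RHS, this pair disproves the claim.

Answer: Yes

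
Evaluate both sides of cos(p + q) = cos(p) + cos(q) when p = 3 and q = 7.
LHS = cos(3 + 7) = cos(10) ≈ -0.8391
RHS = cos(3) + cos(7) ≈ -0.2361

LHS ≠ RHS (they differ by about 0.603), so the equation does not hold here.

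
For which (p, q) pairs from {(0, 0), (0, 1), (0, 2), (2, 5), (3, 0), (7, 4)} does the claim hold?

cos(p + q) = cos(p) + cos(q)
None

Testing each pair:
(0, 0): LHS = 1, RHS = 2 → fails
(0, 1): LHS = cos(1) ≈ 0.5403, RHS = cos(1) + 1 ≈ 1.54 → fails
(0, 2): LHS = cos(2) ≈ -0.4161, RHS = cos(2) + 1 ≈ 0.5839 → fails
(2, 5): LHS = cos(7) ≈ 0.7539, RHS = cos(2) + cos(5) ≈ -0.1325 → fails
(3, 0): LHS = cos(3) ≈ -0.99, RHS = cos(3) + 1 ≈ 0.01001 → fails
(7, 4): LHS = cos(11) ≈ 0.004426, RHS = cos(4) + cos(7) ≈ 0.1003 → fails

No pair satisfies the claim.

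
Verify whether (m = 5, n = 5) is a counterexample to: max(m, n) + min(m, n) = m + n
Substituting m = 5, n = 5:
LHS = max(5, 5) + min(5, 5) = 10
RHS = 5 + 5 = 10

The sides agree, so this pair does not disprove the claim.

Answer: No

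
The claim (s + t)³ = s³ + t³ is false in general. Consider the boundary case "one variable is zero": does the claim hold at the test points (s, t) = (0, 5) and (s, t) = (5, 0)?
Yes, holds at both test points

At (0, 5): LHS = 125, RHS = 125 → equal
At (5, 0): LHS = 125, RHS = 125 → equal

So the claim does hold at both of these boundary points, even though it is not an identity.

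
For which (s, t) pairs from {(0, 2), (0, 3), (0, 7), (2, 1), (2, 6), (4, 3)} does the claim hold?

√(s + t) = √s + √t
Testing each pair:
(0, 2): LHS = √(2) ≈ 1.414, RHS = √(2) ≈ 1.414 → holds
(0, 3): LHS = √(3) ≈ 1.732, RHS = √(3) ≈ 1.732 → holds
(0, 7): LHS = √(7) ≈ 2.646, RHS = √(7) ≈ 2.646 → holds
(2, 1): LHS = √(3) ≈ 1.732, RHS = 1 + √(2) ≈ 2.414 → fails
(2, 6): LHS = 2·√(2) ≈ 2.828, RHS = √(2) + √(6) ≈ 3.864 → fails
(4, 3): LHS = √(7) ≈ 2.646, RHS = √(3) + 2 ≈ 3.732 → fails

3 of 6 pairs satisfy the claim.

Answer: (0, 2), (0, 3), (0, 7)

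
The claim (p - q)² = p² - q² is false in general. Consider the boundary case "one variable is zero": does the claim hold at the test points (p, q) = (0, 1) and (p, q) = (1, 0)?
Only at (1, 0)

At (0, 1): LHS = 1 ≠ RHS = -1
At (1, 0): LHS = 1, RHS = 1 → equal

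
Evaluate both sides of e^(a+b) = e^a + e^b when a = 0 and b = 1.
LHS = e^(0+1) = e ≈ 2.718
RHS = e^0 + e^1 = 1 + e ≈ 3.718

LHS ≠ RHS (they differ by about 1), so the equation does not hold here.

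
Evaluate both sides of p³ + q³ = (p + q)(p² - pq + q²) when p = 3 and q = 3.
LHS = 3³ + 3³ = 54
RHS = (3 + 3)(3² - 3·3 + 3²) = 54

LHS = RHS: the two sides agree.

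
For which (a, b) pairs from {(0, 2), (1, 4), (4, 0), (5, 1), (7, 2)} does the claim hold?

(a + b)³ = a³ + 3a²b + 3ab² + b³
Testing each pair:
(0, 2): LHS = 8, RHS = 8 → holds
(1, 4): LHS = 125, RHS = 125 → holds
(4, 0): LHS = 64, RHS = 64 → holds
(5, 1): LHS = 216, RHS = 216 → holds
(7, 2): LHS = 729, RHS = 729 → holds

Every pair satisfies the claim.

Answer: All pairs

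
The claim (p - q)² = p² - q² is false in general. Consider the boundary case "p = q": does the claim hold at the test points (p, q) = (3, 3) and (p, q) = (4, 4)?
Yes, holds at both test points

At (3, 3): LHS = 0, RHS = 0 → equal
At (4, 4): LHS = 0, RHS = 0 → equal

So the claim does hold at both of these boundary points, even though it is not an identity.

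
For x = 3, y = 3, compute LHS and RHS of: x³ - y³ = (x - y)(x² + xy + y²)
LHS = 3³ - 3³ = 0
RHS = (3 - 3)(3² + 3·3 + 3²) = 0

LHS = RHS: the two sides agree.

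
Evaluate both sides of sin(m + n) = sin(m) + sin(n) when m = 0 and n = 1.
LHS = sin(0 + 1) = sin(1) ≈ 0.8415
RHS = sin(0) + sin(1) = sin(1) ≈ 0.8415

LHS = RHS: the two sides agree.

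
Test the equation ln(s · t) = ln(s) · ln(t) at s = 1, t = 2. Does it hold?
Substituting s = 1, t = 2:

LHS = ln(1 · 2) = ln(2) ≈ 0.6931
RHS = ln(1) · ln(2) = 0

LHS ≠ RHS, so the equation does not hold at this point.

Answer: Fails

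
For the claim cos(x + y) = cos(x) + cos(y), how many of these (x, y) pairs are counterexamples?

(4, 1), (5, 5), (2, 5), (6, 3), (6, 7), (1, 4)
6

Testing each pair:
(4, 1): LHS = cos(5) ≈ 0.2837, RHS = cos(4) + cos(1) ≈ -0.1133 → counterexample
(5, 5): LHS = cos(10) ≈ -0.8391, RHS = 2·cos(5) ≈ 0.5673 → counterexample
(2, 5): LHS = cos(7) ≈ 0.7539, RHS = cos(2) + cos(5) ≈ -0.1325 → counterexample
(6, 3): LHS = cos(9) ≈ -0.9111, RHS = cos(3) + cos(6) ≈ -0.02982 → counterexample
(6, 7): LHS = cos(13) ≈ 0.9074, RHS = cos(7) + cos(6) ≈ 1.714 → counterexample
(1, 4): LHS = cos(5) ≈ 0.2837, RHS = cos(4) + cos(1) ≈ -0.1133 → counterexample

That makes 6 counterexamples.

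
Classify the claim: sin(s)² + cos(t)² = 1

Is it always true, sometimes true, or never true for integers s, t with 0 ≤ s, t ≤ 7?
It holds at (s, t) = (7, 7) (both sides equal 1), but fails at (s, t) = (0, 5) (LHS = cos(5)² ≈ 0.08046, RHS = 1).

Answer: Sometimes true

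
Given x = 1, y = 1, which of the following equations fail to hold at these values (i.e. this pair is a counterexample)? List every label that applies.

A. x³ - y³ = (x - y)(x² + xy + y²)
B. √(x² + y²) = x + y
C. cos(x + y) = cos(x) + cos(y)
Evaluating each claim at the given values:
A. LHS = 0, RHS = 0 → holds here (LHS = RHS)
B. LHS = √(2) ≈ 1.414, RHS = 2 → fails here (LHS ≠ RHS)
C. LHS = cos(2) ≈ -0.4161, RHS = 2·cos(1) ≈ 1.081 → fails here (LHS ≠ RHS)

Answer: B, C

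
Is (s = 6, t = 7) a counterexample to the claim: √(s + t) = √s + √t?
Yes

Substituting s = 6, t = 7:
LHS = √(6 + 7) = √(13) ≈ 3.606
RHS = √6 + √7 = √(6) + √(7) ≈ 5.095

Since LHS ≠ RHS, this pair disproves the claim.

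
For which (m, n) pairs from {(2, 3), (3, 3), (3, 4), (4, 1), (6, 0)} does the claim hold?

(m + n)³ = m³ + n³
(6, 0)

Testing each pair:
(2, 3): LHS = 125, RHS = 35 → fails
(3, 3): LHS = 216, RHS = 54 → fails
(3, 4): LHS = 343, RHS = 91 → fails
(4, 1): LHS = 125, RHS = 65 → fails
(6, 0): LHS = 216, RHS = 216 → holds

1 of 5 pairs satisfies the claim.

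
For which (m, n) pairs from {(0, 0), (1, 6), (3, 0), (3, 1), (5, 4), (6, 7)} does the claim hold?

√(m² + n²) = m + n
(0, 0), (3, 0)

Testing each pair:
(0, 0): LHS = 0, RHS = 0 → holds
(1, 6): LHS = √(37) ≈ 6.083, RHS = 7 → fails
(3, 0): LHS = 3, RHS = 3 → holds
(3, 1): LHS = √(10) ≈ 3.162, RHS = 4 → fails
(5, 4): LHS = √(41) ≈ 6.403, RHS = 9 → fails
(6, 7): LHS = √(85) ≈ 9.22, RHS = 13 → fails

2 of 6 pairs satisfy the claim.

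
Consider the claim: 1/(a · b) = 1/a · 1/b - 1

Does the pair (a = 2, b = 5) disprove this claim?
Substituting a = 2, b = 5:
LHS = 1/(2 · 5) = 1/10
RHS = 1/2 · 1/5 - 1 = -9/10

Since LHS ≠ RHS, this pair disproves the claim.

Answer: Yes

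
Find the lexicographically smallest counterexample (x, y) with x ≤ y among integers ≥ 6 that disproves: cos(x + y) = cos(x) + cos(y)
(x, y) = (6, 6)

Substituting (6, 6) into the claim:
LHS = cos(6 + 6) = cos(12) ≈ 0.8439
RHS = cos(6) + cos(6) = 2·cos(6) ≈ 1.92

Since LHS ≠ RHS, this pair disproves the claim, and no lexicographically smaller pair (x ≤ y, integers ≥ 6) does.

For instance (6, 8) is also a counterexample (LHS = cos(14) ≈ 0.1367, RHS = cos(8) + cos(6) ≈ 0.8147), but it's lexicographically larger.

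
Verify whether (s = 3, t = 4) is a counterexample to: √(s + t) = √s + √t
Yes

Substituting s = 3, t = 4:
LHS = √(3 + 4) = √(7) ≈ 2.646
RHS = √3 + √4 = √(3) + 2 ≈ 3.732

Since LHS ≠ RHS, this pair disproves the claim.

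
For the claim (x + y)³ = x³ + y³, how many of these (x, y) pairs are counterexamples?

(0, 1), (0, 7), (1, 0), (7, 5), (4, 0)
1

Testing each pair:
(0, 1): LHS = 1, RHS = 1 → satisfies claim
(0, 7): LHS = 343, RHS = 343 → satisfies claim
(1, 0): LHS = 1, RHS = 1 → satisfies claim
(7, 5): LHS = 1728, RHS = 468 → counterexample
(4, 0): LHS = 64, RHS = 64 → satisfies claim

That makes 1 counterexample.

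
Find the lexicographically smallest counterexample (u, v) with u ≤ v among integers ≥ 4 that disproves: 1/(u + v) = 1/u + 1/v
Substituting (4, 4) into the claim:
LHS = 1/(4 + 4) = 1/8
RHS = 1/4 + 1/4 = 1/2

Since LHS ≠ RHS, this pair disproves the claim, and no lexicographically smaller pair (u ≤ v, integers ≥ 4) does.

For instance (4, 8) is also a counterexample (LHS = 1/12, RHS = 3/8), but it's lexicographically larger.

Answer: (u, v) = (4, 4)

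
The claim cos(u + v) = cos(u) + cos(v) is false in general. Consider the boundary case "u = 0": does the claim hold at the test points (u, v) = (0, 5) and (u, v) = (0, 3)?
No, fails at both test points

At (0, 5): LHS = cos(5) ≈ 0.2837 ≠ RHS = cos(5) + 1 ≈ 1.284
At (0, 3): LHS = cos(3) ≈ -0.99 ≠ RHS = cos(3) + 1 ≈ 0.01001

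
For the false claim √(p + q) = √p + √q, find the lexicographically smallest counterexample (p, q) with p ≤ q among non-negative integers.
At (0, 5): both sides equal √(5) ≈ 2.236, so it holds there.
At (0, 6): both sides equal √(6) ≈ 2.449, so it holds there.

Substituting (1, 1) into the claim:
LHS = √(1 + 1) = √(2) ≈ 1.414
RHS = √1 + √1 = 2

Since LHS ≠ RHS, this pair disproves the claim, and no lexicographically smaller pair (p ≤ q, non-negative integers) does.

For instance (2, 3) is also a counterexample (LHS = √(5) ≈ 2.236, RHS = √(2) + √(3) ≈ 3.146), but it's lexicographically larger.

Answer: (p, q) = (1, 1)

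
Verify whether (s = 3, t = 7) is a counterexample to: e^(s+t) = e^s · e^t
No

Substituting s = 3, t = 7:
LHS = e^(3+7) = e^10 ≈ 22026.5
RHS = e^3 · e^7 = e^10 ≈ 22026.5

The sides agree, so this pair does not disprove the claim.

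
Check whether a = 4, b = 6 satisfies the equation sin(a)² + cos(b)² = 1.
Substituting a = 4, b = 6:

LHS = sin(4)² + cos(6)² ≈ 1.495
RHS = 1

LHS ≠ RHS, so the equation does not hold at this point.

Answer: Fails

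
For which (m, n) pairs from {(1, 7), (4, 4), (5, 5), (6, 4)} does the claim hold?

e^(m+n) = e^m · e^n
All pairs

Testing each pair:
(1, 7): LHS = e^8 ≈ 2981, RHS = e^8 ≈ 2981 → holds
(4, 4): LHS = e^8 ≈ 2981, RHS = e^8 ≈ 2981 → holds
(5, 5): LHS = e^10 ≈ 22026.5, RHS = e^10 ≈ 22026.5 → holds
(6, 4): LHS = e^10 ≈ 22026.5, RHS = e^10 ≈ 22026.5 → holds

Every pair satisfies the claim.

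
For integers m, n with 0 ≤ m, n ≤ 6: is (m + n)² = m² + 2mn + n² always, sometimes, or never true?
The identity holds for every pair in the range. For instance at (m, n) = (3, 1): both sides equal 16.

Answer: Always true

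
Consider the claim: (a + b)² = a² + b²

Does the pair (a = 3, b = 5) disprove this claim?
Yes

Substituting a = 3, b = 5:
LHS = (3 + 5)² = 64
RHS = 3² + 5² = 34

Since LHS ≠ RHS, this pair disproves the claim.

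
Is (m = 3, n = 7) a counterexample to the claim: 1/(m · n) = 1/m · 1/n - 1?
Substituting m = 3, n = 7:
LHS = 1/(3 · 7) = 1/21
RHS = 1/3 · 1/7 - 1 = -20/21

Since LHS ≠ RHS, this pair disproves the claim.

Answer: Yes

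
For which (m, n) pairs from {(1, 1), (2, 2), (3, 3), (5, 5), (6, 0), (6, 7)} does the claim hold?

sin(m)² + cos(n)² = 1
Testing each pair:
(1, 1): LHS = cos(1)² + sin(1)² = 1, RHS = 1 → holds
(2, 2): LHS = cos(2)² + sin(2)² = 1, RHS = 1 → holds
(3, 3): LHS = sin(3)² + cos(3)² = 1, RHS = 1 → holds
(5, 5): LHS = cos(5)² + sin(5)² = 1, RHS = 1 → holds
(6, 0): LHS = sin(6)² + 1 ≈ 1.078, RHS = 1 → fails
(6, 7): LHS = sin(6)² + cos(7)² ≈ 0.6464, RHS = 1 → fails

4 of 6 pairs satisfy the claim.

Answer: (1, 1), (2, 2), (3, 3), (5, 5)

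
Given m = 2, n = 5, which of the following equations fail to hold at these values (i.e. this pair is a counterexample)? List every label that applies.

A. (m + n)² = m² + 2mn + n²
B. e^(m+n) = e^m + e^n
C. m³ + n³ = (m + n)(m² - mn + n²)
B

Evaluating each claim at the given values:
A. LHS = 49, RHS = 49 → holds here (LHS = RHS)
B. LHS = e^7 ≈ 1097, RHS = e^2 + e^5 ≈ 155.8 → fails here (LHS ≠ RHS)
C. LHS = 133, RHS = 133 → holds here (LHS = RHS)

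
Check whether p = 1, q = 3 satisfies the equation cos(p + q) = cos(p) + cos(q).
Substituting p = 1, q = 3:

LHS = cos(1 + 3) = cos(4) ≈ -0.6536
RHS = cos(1) + cos(3) ≈ -0.4497

LHS ≠ RHS, so the equation does not hold at this point.

Answer: Fails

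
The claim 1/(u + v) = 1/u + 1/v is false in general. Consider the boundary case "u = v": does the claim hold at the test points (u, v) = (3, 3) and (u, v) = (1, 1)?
No, fails at both test points

At (3, 3): LHS = 1/6 ≠ RHS = 2/3
At (1, 1): LHS = 1/2 ≠ RHS = 2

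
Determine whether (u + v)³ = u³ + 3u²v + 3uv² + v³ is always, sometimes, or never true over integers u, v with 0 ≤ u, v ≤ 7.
The identity holds for every pair in the range. For instance at (u, v) = (0, 4): both sides equal 64.

Answer: Always true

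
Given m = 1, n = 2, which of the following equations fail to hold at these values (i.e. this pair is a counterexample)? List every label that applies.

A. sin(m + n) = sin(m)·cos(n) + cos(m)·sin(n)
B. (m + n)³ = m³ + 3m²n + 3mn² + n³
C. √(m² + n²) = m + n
C

Evaluating each claim at the given values:
A. LHS = sin(3) ≈ 0.1411, RHS = sin(1)·cos(2) + sin(2)·cos(1) ≈ 0.1411 → holds here (LHS = RHS)
B. LHS = 27, RHS = 27 → holds here (LHS = RHS)
C. LHS = √(5) ≈ 2.236, RHS = 3 → fails here (LHS ≠ RHS)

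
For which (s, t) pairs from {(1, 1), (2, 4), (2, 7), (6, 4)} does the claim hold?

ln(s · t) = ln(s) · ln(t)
(1, 1)

Testing each pair:
(1, 1): LHS = 0, RHS = 0 → holds
(2, 4): LHS = ln(8) ≈ 2.079, RHS = ln(2)·ln(4) ≈ 0.9609 → fails
(2, 7): LHS = ln(14) ≈ 2.639, RHS = ln(2)·ln(7) ≈ 1.349 → fails
(6, 4): LHS = ln(24) ≈ 3.178, RHS = ln(4)·ln(6) ≈ 2.484 → fails

1 of 4 pairs satisfies the claim.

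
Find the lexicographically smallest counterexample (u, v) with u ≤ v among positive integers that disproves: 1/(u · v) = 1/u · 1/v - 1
Substituting (1, 1) into the claim:
LHS = 1/(1 · 1) = 1
RHS = 1/1 · 1/1 - 1 = 0

Since LHS ≠ RHS, this pair disproves the claim, and no lexicographically smaller pair (u ≤ v, positive integers) does.

For instance (1, 7) is also a counterexample (LHS = 1/7, RHS = -6/7), but it's lexicographically larger.

Answer: (u, v) = (1, 1)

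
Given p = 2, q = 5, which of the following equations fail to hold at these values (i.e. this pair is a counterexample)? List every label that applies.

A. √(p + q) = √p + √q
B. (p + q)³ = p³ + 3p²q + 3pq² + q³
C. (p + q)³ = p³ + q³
A, C

Evaluating each claim at the given values:
A. LHS = √(7) ≈ 2.646, RHS = √(2) + √(5) ≈ 3.65 → fails here (LHS ≠ RHS)
B. LHS = 343, RHS = 343 → holds here (LHS = RHS)
C. LHS = 343, RHS = 133 → fails here (LHS ≠ RHS)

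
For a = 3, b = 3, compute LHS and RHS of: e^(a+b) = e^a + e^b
LHS = e^(3+3) = e^6 ≈ 403.4
RHS = e^3 + e^3 = 2·e^3 ≈ 40.17

LHS ≠ RHS (they differ by about 363.3), so the equation does not hold here.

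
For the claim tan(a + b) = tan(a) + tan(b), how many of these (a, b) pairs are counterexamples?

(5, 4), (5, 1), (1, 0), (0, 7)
2

Testing each pair:
(5, 4): LHS = tan(9) ≈ -0.4523, RHS = tan(5) + tan(4) ≈ -2.223 → counterexample
(5, 1): LHS = tan(6) ≈ -0.291, RHS = tan(5) + tan(1) ≈ -1.823 → counterexample
(1, 0): LHS = tan(1) ≈ 1.557, RHS = tan(1) ≈ 1.557 → satisfies claim
(0, 7): LHS = tan(7) ≈ 0.8714, RHS = tan(7) ≈ 0.8714 → satisfies claim

That makes 2 counterexamples.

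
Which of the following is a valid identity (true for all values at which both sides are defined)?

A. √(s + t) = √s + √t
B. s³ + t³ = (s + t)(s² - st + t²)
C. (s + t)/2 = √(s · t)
A: fails at (2, 3) — LHS = √(5) ≈ 2.236, RHS = √(2) + √(3) ≈ 3.146.
B: holds — e.g. at (1, 4), both sides equal 65.
C: fails at (2, 5) — LHS = 7/2, RHS = √(10) ≈ 3.162.

Answer: B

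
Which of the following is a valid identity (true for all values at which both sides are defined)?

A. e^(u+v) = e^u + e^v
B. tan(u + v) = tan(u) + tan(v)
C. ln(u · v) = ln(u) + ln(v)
A: fails at (4, 4) — LHS = e^8 ≈ 2981, RHS = 2·e^4 ≈ 109.2.
B: fails at (4, 5) — LHS = tan(9) ≈ -0.4523, RHS = tan(5) + tan(4) ≈ -2.223.
C: holds — e.g. at (3, 5), both sides equal ln(15) ≈ 2.708.

Answer: C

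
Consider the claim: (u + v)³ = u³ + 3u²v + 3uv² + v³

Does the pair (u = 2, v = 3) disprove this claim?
Substituting u = 2, v = 3:
LHS = (2 + 3)³ = 125
RHS = 2³ + 3·2²·3 + 3·2·3² + 3³ = 125

The sides agree, so this pair does not disprove the claim.

Answer: No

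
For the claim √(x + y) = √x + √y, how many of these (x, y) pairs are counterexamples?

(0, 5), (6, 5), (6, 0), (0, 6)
Testing each pair:
(0, 5): LHS = √(5) ≈ 2.236, RHS = √(5) ≈ 2.236 → satisfies claim
(6, 5): LHS = √(11) ≈ 3.317, RHS = √(5) + √(6) ≈ 4.686 → counterexample
(6, 0): LHS = √(6) ≈ 2.449, RHS = √(6) ≈ 2.449 → satisfies claim
(0, 6): LHS = √(6) ≈ 2.449, RHS = √(6) ≈ 2.449 → satisfies claim

That makes 1 counterexample.

Answer: 1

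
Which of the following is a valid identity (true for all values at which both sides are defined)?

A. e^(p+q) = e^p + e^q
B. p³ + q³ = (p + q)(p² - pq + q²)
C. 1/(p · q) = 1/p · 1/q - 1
B

A: fails at (1, 1) — LHS = e^2 ≈ 7.389, RHS = 2·e ≈ 5.437.
B: holds — e.g. at (0, 1), both sides equal 1.
C: fails at (1, 5) — LHS = 1/5, RHS = -4/5.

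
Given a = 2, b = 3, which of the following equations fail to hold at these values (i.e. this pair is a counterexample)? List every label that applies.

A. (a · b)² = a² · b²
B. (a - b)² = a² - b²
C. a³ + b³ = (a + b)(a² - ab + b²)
Evaluating each claim at the given values:
A. LHS = 36, RHS = 36 → holds here (LHS = RHS)
B. LHS = 1, RHS = -5 → fails here (LHS ≠ RHS)
C. LHS = 35, RHS = 35 → holds here (LHS = RHS)

Answer: B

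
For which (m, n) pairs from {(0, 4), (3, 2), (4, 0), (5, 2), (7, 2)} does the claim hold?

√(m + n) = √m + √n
(0, 4), (4, 0)

Testing each pair:
(0, 4): LHS = 2, RHS = 2 → holds
(3, 2): LHS = √(5) ≈ 2.236, RHS = √(2) + √(3) ≈ 3.146 → fails
(4, 0): LHS = 2, RHS = 2 → holds
(5, 2): LHS = √(7) ≈ 2.646, RHS = √(2) + √(5) ≈ 3.65 → fails
(7, 2): LHS = 3, RHS = √(2) + √(7) ≈ 4.06 → fails

2 of 5 pairs satisfy the claim.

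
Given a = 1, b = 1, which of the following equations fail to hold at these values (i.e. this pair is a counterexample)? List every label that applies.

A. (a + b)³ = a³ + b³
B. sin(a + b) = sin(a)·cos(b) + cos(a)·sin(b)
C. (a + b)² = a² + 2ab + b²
A

Evaluating each claim at the given values:
A. LHS = 8, RHS = 2 → fails here (LHS ≠ RHS)
B. LHS = sin(2) ≈ 0.9093, RHS = 2·sin(1)·cos(1) ≈ 0.9093 → holds here (LHS = RHS)
C. LHS = 4, RHS = 4 → holds here (LHS = RHS)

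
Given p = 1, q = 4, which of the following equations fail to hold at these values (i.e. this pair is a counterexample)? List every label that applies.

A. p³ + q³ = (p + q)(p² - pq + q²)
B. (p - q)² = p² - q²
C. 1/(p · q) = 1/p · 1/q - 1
Evaluating each claim at the given values:
A. LHS = 65, RHS = 65 → holds here (LHS = RHS)
B. LHS = 9, RHS = -15 → fails here (LHS ≠ RHS)
C. LHS = 1/4, RHS = -3/4 → fails here (LHS ≠ RHS)

Answer: B, C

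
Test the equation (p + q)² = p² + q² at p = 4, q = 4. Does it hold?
Fails

Substituting p = 4, q = 4:

LHS = (4 + 4)² = 64
RHS = 4² + 4² = 32

LHS ≠ RHS, so the equation does not hold at this point.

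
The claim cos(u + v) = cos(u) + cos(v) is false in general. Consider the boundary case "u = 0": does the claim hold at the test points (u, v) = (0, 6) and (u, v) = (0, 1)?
At (0, 6): LHS = cos(6) ≈ 0.9602 ≠ RHS = cos(6) + 1 ≈ 1.96
At (0, 1): LHS = cos(1) ≈ 0.5403 ≠ RHS = cos(1) + 1 ≈ 1.54

Answer: No, fails at both test points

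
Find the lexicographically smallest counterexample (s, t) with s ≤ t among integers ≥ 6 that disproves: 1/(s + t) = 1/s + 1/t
(s, t) = (6, 6)

Substituting (6, 6) into the claim:
LHS = 1/(6 + 6) = 1/12
RHS = 1/6 + 1/6 = 1/3

Since LHS ≠ RHS, this pair disproves the claim, and no lexicographically smaller pair (s ≤ t, integers ≥ 6) does.

For instance (6, 11) is also a counterexample (LHS = 1/17, RHS = 17/66), but it's lexicographically larger.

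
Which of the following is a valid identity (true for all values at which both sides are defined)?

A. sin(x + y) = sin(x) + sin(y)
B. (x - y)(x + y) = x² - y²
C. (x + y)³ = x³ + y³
A: fails at (2, 4) — LHS = sin(6) ≈ -0.2794, RHS = sin(4) + sin(2) ≈ 0.1525.
B: holds — e.g. at (1, 1), both sides equal 0.
C: fails at (1, 4) — LHS = 125, RHS = 65.

Answer: B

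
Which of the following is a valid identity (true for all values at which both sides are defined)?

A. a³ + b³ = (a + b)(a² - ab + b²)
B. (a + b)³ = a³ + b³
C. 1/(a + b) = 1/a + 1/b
A: holds — e.g. at (4, 4), both sides equal 128.
B: fails at (4, 4) — LHS = 512, RHS = 128.
C: fails at (4, 5) — LHS = 1/9, RHS = 9/20.

Answer: A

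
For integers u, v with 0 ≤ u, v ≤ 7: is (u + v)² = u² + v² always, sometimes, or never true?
Sometimes true

It holds at (u, v) = (0, 4) (both sides equal 16), but fails at (u, v) = (2, 1) (LHS = 9, RHS = 5).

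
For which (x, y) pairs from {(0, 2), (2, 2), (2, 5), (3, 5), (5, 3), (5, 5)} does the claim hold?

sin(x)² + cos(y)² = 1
(2, 2), (5, 5)

Testing each pair:
(0, 2): LHS = cos(2)² ≈ 0.1732, RHS = 1 → fails
(2, 2): LHS = cos(2)² + sin(2)² = 1, RHS = 1 → holds
(2, 5): LHS = cos(5)² + sin(2)² ≈ 0.9073, RHS = 1 → fails
(3, 5): LHS = sin(3)² + cos(5)² ≈ 0.1004, RHS = 1 → fails
(5, 3): LHS = sin(5)² + cos(3)² ≈ 1.9, RHS = 1 → fails
(5, 5): LHS = cos(5)² + sin(5)² = 1, RHS = 1 → holds

2 of 6 pairs satisfy the claim.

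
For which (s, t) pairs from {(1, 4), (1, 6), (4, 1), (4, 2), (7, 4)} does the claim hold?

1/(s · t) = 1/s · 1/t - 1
Testing each pair:
(1, 4): LHS = 1/4, RHS = -3/4 → fails
(1, 6): LHS = 1/6, RHS = -5/6 → fails
(4, 1): LHS = 1/4, RHS = -3/4 → fails
(4, 2): LHS = 1/8, RHS = -7/8 → fails
(7, 4): LHS = 1/28, RHS = -27/28 → fails

No pair satisfies the claim.

Answer: None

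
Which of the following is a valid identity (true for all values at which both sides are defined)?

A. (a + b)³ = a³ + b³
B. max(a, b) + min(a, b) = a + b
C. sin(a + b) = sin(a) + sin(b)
A: fails at (1, 4) — LHS = 125, RHS = 65.
B: holds — e.g. at (3, 4), both sides equal 7.
C: fails at (2, 5) — LHS = sin(7) ≈ 0.657, RHS = sin(5) + sin(2) ≈ -0.04963.

Answer: B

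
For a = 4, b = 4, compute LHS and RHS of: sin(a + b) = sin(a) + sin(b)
LHS = sin(4 + 4) = sin(8) ≈ 0.9894
RHS = sin(4) + sin(4) = 2·sin(4) ≈ -1.514

LHS ≠ RHS (they differ by about 2.503), so the equation does not hold here.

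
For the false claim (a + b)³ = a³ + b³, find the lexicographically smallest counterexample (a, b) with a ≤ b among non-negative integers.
Substituting (1, 1) into the claim:
LHS = (1 + 1)³ = 8
RHS = 1³ + 1³ = 2

Since LHS ≠ RHS, this pair disproves the claim, and no lexicographically smaller pair (a ≤ b, non-negative integers) does.

For instance (4, 7) is also a counterexample (LHS = 1331, RHS = 407), but it's lexicographically larger.

Answer: (a, b) = (1, 1)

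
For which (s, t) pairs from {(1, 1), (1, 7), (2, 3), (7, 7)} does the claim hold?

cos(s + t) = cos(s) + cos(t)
None

Testing each pair:
(1, 1): LHS = cos(2) ≈ -0.4161, RHS = 2·cos(1) ≈ 1.081 → fails
(1, 7): LHS = cos(8) ≈ -0.1455, RHS = cos(1) + cos(7) ≈ 1.294 → fails
(2, 3): LHS = cos(5) ≈ 0.2837, RHS = cos(3) + cos(2) ≈ -1.406 → fails
(7, 7): LHS = cos(14) ≈ 0.1367, RHS = 2·cos(7) ≈ 1.508 → fails

No pair satisfies the claim.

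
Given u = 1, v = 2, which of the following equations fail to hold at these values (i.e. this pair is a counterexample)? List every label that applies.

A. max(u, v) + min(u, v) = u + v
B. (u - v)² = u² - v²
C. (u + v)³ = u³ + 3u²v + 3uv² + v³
Evaluating each claim at the given values:
A. LHS = 3, RHS = 3 → holds here (LHS = RHS)
B. LHS = 1, RHS = -3 → fails here (LHS ≠ RHS)
C. LHS = 27, RHS = 27 → holds here (LHS = RHS)

Answer: B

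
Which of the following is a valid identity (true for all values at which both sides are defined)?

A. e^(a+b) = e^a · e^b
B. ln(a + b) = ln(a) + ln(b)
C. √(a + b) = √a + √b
A

A: holds — e.g. at (3, 3), both sides equal e^6 ≈ 403.4.
B: fails at (4, 5) — LHS = ln(9) ≈ 2.197, RHS = ln(4) + ln(5) ≈ 2.996.
C: fails at (3, 4) — LHS = √(7) ≈ 2.646, RHS = √(3) + 2 ≈ 3.732.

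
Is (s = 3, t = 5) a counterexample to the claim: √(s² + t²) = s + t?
Substituting s = 3, t = 5:
LHS = √(3² + 5²) = √(34) ≈ 5.831
RHS = 3 + 5 = 8

Since LHS ≠ RHS, this pair disproves the claim.

Answer: Yes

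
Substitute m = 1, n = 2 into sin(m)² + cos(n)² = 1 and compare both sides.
LHS = sin(1)² + cos(2)² ≈ 0.8813
RHS = 1

LHS ≠ RHS (they differ by about 0.1187), so the equation does not hold here.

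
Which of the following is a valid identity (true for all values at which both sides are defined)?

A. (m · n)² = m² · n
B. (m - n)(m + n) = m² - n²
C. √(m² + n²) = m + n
B

A: fails at (3, 5) — LHS = 225, RHS = 45.
B: holds — e.g. at (5, 5), both sides equal 0.
C: fails at (3, 3) — LHS = 3·√(2) ≈ 4.243, RHS = 6.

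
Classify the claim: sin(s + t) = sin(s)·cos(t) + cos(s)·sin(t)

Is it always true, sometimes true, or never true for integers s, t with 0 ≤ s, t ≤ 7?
Always true

The identity holds for every pair in the range. For instance at (s, t) = (6, 5): both sides equal sin(11) ≈ -1.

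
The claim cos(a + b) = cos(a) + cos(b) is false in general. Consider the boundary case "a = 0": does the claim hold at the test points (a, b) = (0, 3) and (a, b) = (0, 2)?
No, fails at both test points

At (0, 3): LHS = cos(3) ≈ -0.99 ≠ RHS = cos(3) + 1 ≈ 0.01001
At (0, 2): LHS = cos(2) ≈ -0.4161 ≠ RHS = cos(2) + 1 ≈ 0.5839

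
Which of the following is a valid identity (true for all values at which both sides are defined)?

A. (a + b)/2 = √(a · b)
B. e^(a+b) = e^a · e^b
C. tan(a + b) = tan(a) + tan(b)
A: fails at (6, 7) — LHS = 13/2, RHS = √(42) ≈ 6.481.
B: holds — e.g. at (4, 4), both sides equal e^8 ≈ 2981.
C: fails at (1, 3) — LHS = tan(4) ≈ 1.158, RHS = tan(3) + tan(1) ≈ 1.415.

Answer: B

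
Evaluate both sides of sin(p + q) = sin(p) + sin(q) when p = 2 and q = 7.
LHS = sin(2 + 7) = sin(9) ≈ 0.4121
RHS = sin(2) + sin(7) ≈ 1.566

LHS ≠ RHS (they differ by about 1.154), so the equation does not hold here.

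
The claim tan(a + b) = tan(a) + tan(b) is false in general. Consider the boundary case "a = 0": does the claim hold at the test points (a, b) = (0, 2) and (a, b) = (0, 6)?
Yes, holds at both test points

At (0, 2): LHS = tan(2) ≈ -2.185, RHS = tan(2) ≈ -2.185 → equal
At (0, 6): LHS = tan(6) ≈ -0.291, RHS = tan(6) ≈ -0.291 → equal

So the claim does hold at both of these boundary points, even though it is not an identity.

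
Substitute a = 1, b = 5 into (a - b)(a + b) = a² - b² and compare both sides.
LHS = (1 - 5)(1 + 5) = -24
RHS = 1² - 5² = -24

LHS = RHS: the two sides agree.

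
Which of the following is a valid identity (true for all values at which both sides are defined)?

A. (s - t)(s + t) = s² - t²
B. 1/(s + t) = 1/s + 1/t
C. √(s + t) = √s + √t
A: holds — e.g. at (4, 6), both sides equal -20.
B: fails at (3, 3) — LHS = 1/6, RHS = 2/3.
C: fails at (1, 4) — LHS = √(5) ≈ 2.236, RHS = 3.

Answer: A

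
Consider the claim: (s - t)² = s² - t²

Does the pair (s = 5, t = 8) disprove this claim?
Yes

Substituting s = 5, t = 8:
LHS = (5 - 8)² = 9
RHS = 5² - 8² = -39

Since LHS ≠ RHS, this pair disproves the claim.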